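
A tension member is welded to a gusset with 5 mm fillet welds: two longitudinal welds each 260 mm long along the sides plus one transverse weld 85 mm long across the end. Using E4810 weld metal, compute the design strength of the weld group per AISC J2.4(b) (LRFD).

φR_n ≈ 462 kN

E48XX → F_EXX = 480 MPa.
t_e = 0.707 × 5 = 3.535 mm.
R_nwl = 0.6 × 480 × 3.535 × 520 × 10⁻³ = 529.4 kN (longitudinal, 2 welds).
R_nwt = 0.6 × 480 × 3.535 × 85 × 10⁻³ = 86.54 kN (transverse, base value).
(i) R_nwl + R_nwt = 615.9 kN; (ii) 0.85 R_nwl + 1.5 R_nwt = 579.8 kN.
R_n = max = 615.9 kN [governs: (i)]; φR_n = 462 kN.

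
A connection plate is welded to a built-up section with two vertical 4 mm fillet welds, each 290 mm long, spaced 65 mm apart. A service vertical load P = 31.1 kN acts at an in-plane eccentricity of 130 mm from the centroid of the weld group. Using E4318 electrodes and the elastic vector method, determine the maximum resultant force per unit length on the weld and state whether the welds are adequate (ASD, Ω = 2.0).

E43XX → F_EXX = 430 MPa.
Total weld length L_w = 580 mm. Treat welds as unit-width lines.
Polar moment about centroid: J = 2[d³/12 + d(b/2)²] = 2[290³/12 + 290×32.5²] = 4677000 mm³.
Direct shear f_v = P/L_w = 31.1×10³ / 580 = 53.62 N/mm (vertical).
Torsion M = P·e = 31.1×10³ × 130 = 4043000 N·mm.
Critical point at (x, y) = (32.5, 145) from centroid. f_tx = M·y/J = 125.3 N/mm; f_ty = M·x/J = 28.09 N/mm.
Resultant f_max = √[f_tx² + (f_v + f_ty)²] = √[125.3² + (53.62 + 28.09)²] = 149.6 N/mm.
Capacity per unit length: r_n/Ω = (1/2.0) × 0.6 × 430 × (0.707 × 4) = 364.8 N/mm.
149.6 ≤ 364.8 → adequate.

f_max ≈ 150 N/mm; adequate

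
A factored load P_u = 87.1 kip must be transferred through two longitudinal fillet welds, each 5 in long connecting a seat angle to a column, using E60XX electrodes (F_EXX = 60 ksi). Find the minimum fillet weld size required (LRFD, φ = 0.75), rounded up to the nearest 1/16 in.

Total weld length L = 10 in.
Required throat t_e = P_u / (φ × 0.6 F_EXX × L) = 87.1 / (0.75 × 0.6 × 60 × 10) = 0.3226 in.
Required leg w = t_e / 0.707 = 0.4563 in → use 1/2 in.

w = 1/2 in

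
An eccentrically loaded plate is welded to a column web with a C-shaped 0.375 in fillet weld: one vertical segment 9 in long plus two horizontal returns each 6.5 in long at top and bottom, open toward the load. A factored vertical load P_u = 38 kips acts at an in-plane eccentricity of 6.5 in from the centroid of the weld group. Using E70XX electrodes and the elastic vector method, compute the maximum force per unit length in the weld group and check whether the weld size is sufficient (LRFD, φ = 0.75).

f_max ≈ 5.1 kip/in; adequate

E70XX → F_EXX = 70 ksi.
Total weld length L_w = 22 in. Treat welds as unit-width lines.
Centroid: x̄ = 2×6.5×3.25 / 22 = 1.92 in from the vertical weld.
Polar moment about centroid: J = I_x + I_y = [9³/12 + 2×6.5×4.5²] + [9×1.92² + 2(6.5³/12 + 6.5×1.33²)] = 425.9 in³.
Direct shear f_v = P/L_w = 38 / 22 = 1.727 kip/in (vertical).
Torsion M = P·e = 38 × 6.5 = 247 kip·in.
Critical point at (x, y) = (4.58, 4.5) from centroid. f_tx = M·y/J = 2.609 kip/in; f_ty = M·x/J = 2.656 kip/in.
Resultant f_max = √[f_tx² + (f_v + f_ty)²] = √[2.609² + (1.727 + 2.656)²] = 5.101 kip/in.
Capacity per unit length: φr_n = 0.75 × 0.6 × 70 × (0.707 × 0.375) = 8.351 kip/in.
5.101 ≤ 8.351 → adequate.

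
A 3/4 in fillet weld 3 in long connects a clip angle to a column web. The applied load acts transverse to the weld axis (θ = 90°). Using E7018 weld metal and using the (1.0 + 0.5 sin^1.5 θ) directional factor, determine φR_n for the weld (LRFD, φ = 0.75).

φR_n ≈ 75.2 kips

E70XX → F_EXX = 70 ksi.
t_e = 0.707 × 0.75 = 0.5302 in; A_we = 0.5302 × 3 = 1.591 in².
Directional factor: 1.0 + 0.5 sin^1.5(90°) = 1.5.
F_nw = 0.6 × 70 × 1.5 = 63 ksi.
φR_n = 0.75 × 63 × 1.591 = 75.16 kips.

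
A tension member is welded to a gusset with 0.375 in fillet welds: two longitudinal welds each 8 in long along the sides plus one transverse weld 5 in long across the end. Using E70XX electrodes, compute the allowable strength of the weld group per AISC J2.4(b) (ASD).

E70XX → F_EXX = 70 ksi.
t_e = 0.707 × 0.375 = 0.2651 in.
R_nwl = 0.6 × 70 × 0.2651 × 16 = 178.2 kip (longitudinal, 2 welds).
R_nwt = 0.6 × 70 × 0.2651 × 5 = 55.68 kip (transverse, base value).
(i) R_nwl + R_nwt = 233.8 kip; (ii) 0.85 R_nwl + 1.5 R_nwt = 235 kip.
R_n = max = 235 kip [governs: (ii)]; R_n/Ω = 117.5 kip.

R_n/Ω ≈ 117 kip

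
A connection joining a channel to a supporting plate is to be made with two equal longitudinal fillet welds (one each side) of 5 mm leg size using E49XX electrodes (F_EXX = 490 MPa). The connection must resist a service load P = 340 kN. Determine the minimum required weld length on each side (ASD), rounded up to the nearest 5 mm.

L = 330 mm on each side

Throat t_e = 0.707 × 5 = 3.535 mm.
r_n/Ω = (0.6 × 490 × 3.535) / 2.0 = 519.6 N/mm = 0.5196 kN/mm.
L_req = P / (r_n/Ω) = 340 / 0.5196 = 654.3 mm total.
Per side: 654.3 / 2 = 327.1 mm.
Round up → use L = 330 mm on each side.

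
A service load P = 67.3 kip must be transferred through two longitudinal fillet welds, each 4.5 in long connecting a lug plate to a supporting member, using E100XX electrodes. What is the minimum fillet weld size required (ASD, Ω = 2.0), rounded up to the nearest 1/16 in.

w = 3/8 in

E100XX → F_EXX = 100 ksi.
Total weld length L = 9 in.
Required throat t_e = P × Ω / (0.6 F_EXX × L) = 67.3 × 2.0 / (0.6 × 100 × 9) = 0.2493 in.
Required leg w = t_e / 0.707 = 0.3526 in → use 3/8 in.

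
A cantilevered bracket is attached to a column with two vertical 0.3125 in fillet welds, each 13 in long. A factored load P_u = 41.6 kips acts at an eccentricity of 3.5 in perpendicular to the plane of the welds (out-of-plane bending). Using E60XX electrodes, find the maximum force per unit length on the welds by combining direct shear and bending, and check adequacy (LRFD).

f_max ≈ 3.04 kip/in; adequate

E60XX → F_EXX = 60 ksi.
L_w = 2 × 13 = 26 in; section modulus (unit throat) S = 2 × L²/6 = 56.33 in².
Direct shear f_v = P/L_w = 41.6/26 = 1.6 kip/in.
Moment M = P × e = 41.6 × 3.5 = 145.6 kip·in; bending f_b = M/S = 2.585 kip/in.
f_max = √(f_v² + f_b²) = √(1.6² + 2.585²) = 3.04 kip/in.
φr_n = 0.75 × 0.6 × 60 × (0.707 × 0.3125) = 5.965 kip/in → adequate.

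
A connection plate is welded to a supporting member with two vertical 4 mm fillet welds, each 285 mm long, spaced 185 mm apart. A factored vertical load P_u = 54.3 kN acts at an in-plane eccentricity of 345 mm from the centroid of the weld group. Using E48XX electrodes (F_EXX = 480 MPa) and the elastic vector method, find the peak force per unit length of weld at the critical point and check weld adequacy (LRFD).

Total weld length L_w = 570 mm. Treat welds as unit-width lines.
Polar moment about centroid: J = 2[d³/12 + d(b/2)²] = 2[285³/12 + 285×92.5²] = 8735000 mm³.
Direct shear f_v = P/L_w = 54.3×10³ / 570 = 95.26 N/mm (vertical).
Torsion M = P·e = 54.3×10³ × 345 = 18734000 N·mm.
Critical point at (x, y) = (92.5, 142.5) from centroid. f_tx = M·y/J = 305.6 N/mm; f_ty = M·x/J = 198.4 N/mm.
Resultant f_max = √[f_tx² + (f_v + f_ty)²] = √[305.6² + (95.26 + 198.4)²] = 423.8 N/mm.
Capacity per unit length: φr_n = 0.75 × 0.6 × 480 × (0.707 × 4) = 610.8 N/mm.
423.8 ≤ 610.8 → adequate.

f_max ≈ 424 N/mm; adequate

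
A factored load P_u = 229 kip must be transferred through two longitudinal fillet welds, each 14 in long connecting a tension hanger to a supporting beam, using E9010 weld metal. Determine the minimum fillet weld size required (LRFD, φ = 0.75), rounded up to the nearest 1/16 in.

E90XX → F_EXX = 90 ksi.
Total weld length L = 28 in.
Required throat t_e = P_u / (φ × 0.6 F_EXX × L) = 229 / (0.75 × 0.6 × 90 × 28) = 0.2019 in.
Required leg w = t_e / 0.707 = 0.2856 in → use 5/16 in.

w = 5/16 in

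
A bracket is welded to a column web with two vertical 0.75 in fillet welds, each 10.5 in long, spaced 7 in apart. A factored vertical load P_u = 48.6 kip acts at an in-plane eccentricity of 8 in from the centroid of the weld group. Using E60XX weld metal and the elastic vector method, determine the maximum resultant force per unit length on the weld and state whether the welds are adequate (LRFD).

E60XX → F_EXX = 60 ksi.
Total weld length L_w = 21 in. Treat welds as unit-width lines.
Polar moment about centroid: J = 2[d³/12 + d(b/2)²] = 2[10.5³/12 + 10.5×3.5²] = 450.2 in³.
Direct shear f_v = P/L_w = 48.6 / 21 = 2.314 kip/in (vertical).
Torsion M = P·e = 48.6 × 8 = 388.8 kip·in.
Critical point at (x, y) = (3.5, 5.25) from centroid. f_tx = M·y/J = 4.534 kip/in; f_ty = M·x/J = 3.023 kip/in.
Resultant f_max = √[f_tx² + (f_v + f_ty)²] = √[4.534² + (2.314 + 3.023)²] = 7.003 kip/in.
Capacity per unit length: φr_n = 0.75 × 0.6 × 60 × (0.707 × 0.75) = 14.32 kip/in.
7.003 ≤ 14.32 → adequate.

f_max ≈ 7 kip/in; adequate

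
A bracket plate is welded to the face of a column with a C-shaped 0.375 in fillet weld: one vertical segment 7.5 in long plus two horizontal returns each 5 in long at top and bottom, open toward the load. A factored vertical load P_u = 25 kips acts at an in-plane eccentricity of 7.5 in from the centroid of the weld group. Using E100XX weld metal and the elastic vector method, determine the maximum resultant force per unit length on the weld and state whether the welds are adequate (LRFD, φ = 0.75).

E100XX → F_EXX = 100 ksi.
Total weld length L_w = 17.5 in. Treat welds as unit-width lines.
Centroid: x̄ = 2×5×2.5 / 17.5 = 1.429 in from the vertical weld.
Polar moment about centroid: J = I_x + I_y = [7.5³/12 + 2×5×3.75²] + [7.5×1.429² + 2(5³/12 + 5×1.071²)] = 223.4 in³.
Direct shear f_v = P/L_w = 25 / 17.5 = 1.429 kip/in (vertical).
Torsion M = P·e = 25 × 7.5 = 187.5 kip·in.
Critical point at (x, y) = (3.571, 3.75) from centroid. f_tx = M·y/J = 3.147 kip/in; f_ty = M·x/J = 2.998 kip/in.
Resultant f_max = √[f_tx² + (f_v + f_ty)²] = √[3.147² + (1.429 + 2.998)²] = 5.431 kip/in.
Capacity per unit length: φr_n = 0.75 × 0.6 × 100 × (0.707 × 0.375) = 11.93 kip/in.
5.431 ≤ 11.93 → adequate.

f_max ≈ 5.43 kip/in; adequate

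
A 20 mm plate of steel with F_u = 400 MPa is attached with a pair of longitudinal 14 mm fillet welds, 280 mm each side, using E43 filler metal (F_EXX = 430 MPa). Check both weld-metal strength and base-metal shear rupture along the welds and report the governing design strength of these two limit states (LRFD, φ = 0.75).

t_e = 0.707 × 14 = 9.898 mm; L = 560 mm.
Weld metal: φR_n = 0.75 × 0.6 × 430 × 9.898 × 560 × 10⁻³ = 1073 kN.
Base metal (shear rupture): φR_n = 0.75 × 0.6 × 400 × 20 × 560 × 10⁻³ = 2016 kN.
Governing: weld metal.

φR_n ≈ 1070 kN (weld metal governs)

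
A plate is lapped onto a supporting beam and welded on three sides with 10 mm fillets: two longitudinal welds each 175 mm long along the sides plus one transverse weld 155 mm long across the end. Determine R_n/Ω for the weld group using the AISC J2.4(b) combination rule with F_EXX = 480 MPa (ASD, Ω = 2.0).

R_n/Ω ≈ 540 kN

t_e = 0.707 × 10 = 7.07 mm.
R_nwl = 0.6 × 480 × 7.07 × 350 × 10⁻³ = 712.7 kN (longitudinal, 2 welds).
R_nwt = 0.6 × 480 × 7.07 × 155 × 10⁻³ = 315.6 kN (transverse, base value).
(i) R_nwl + R_nwt = 1028 kN; (ii) 0.85 R_nwl + 1.5 R_nwt = 1079 kN.
R_n = max = 1079 kN [governs: (ii)]; R_n/Ω = 539.6 kN.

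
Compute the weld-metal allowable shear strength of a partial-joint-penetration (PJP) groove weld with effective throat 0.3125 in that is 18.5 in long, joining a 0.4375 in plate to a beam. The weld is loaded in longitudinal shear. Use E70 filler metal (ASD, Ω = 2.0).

E70XX → F_EXX = 70 ksi.
Effective throat (given) t_e = 0.3125 in.
A_we = 0.3125 × 18.5 = 5.781 in².
F_nw = 0.6 F_EXX = 42 ksi.
R_n/Ω = (42 × 5.781) / 2.0 = 121.4 kip.

R_n/Ω ≈ 121 kip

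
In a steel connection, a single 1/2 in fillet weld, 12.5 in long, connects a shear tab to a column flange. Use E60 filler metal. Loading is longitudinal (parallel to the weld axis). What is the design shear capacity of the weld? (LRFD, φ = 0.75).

E60XX → F_EXX = 60 ksi.
Effective throat t_e = 0.707 × 0.5 = 0.3535 in.
Total length L = 12.5 in; A_we = 0.3535 × 12.5 = 4.419 in².
F_nw = 0.6 F_EXX = 0.6 × 60 = 36 ksi.
φR_n = 0.75 × 36 × 4.419 = 119.3 kip.

φR_n ≈ 119 kip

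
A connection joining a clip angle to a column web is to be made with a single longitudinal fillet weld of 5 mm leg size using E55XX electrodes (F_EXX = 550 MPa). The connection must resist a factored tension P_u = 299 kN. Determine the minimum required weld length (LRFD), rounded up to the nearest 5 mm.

Throat t_e = 0.707 × 5 = 3.535 mm.
φr_n = 0.75 × 0.6 × 550 × 3.535 × 10⁻³ = 0.8749 kN/mm.
L_req = P_u / φr_n = 299 / 0.8749 = 341.7 mm total.
Round up → use L = 345 mm.

L = 345 mm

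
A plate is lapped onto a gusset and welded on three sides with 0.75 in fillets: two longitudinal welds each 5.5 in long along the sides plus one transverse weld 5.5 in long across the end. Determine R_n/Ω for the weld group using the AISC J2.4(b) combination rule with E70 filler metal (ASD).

E70XX → F_EXX = 70 ksi.
t_e = 0.707 × 0.75 = 0.5302 in.
R_nwl = 0.6 × 70 × 0.5302 × 11 = 245 kips (longitudinal, 2 welds).
R_nwt = 0.6 × 70 × 0.5302 × 5.5 = 122.5 kips (transverse, base value).
(i) R_nwl + R_nwt = 367.5 kips; (ii) 0.85 R_nwl + 1.5 R_nwt = 392 kips.
R_n = max = 392 kips [governs: (ii)]; R_n/Ω = 196 kips.

R_n/Ω ≈ 196 kips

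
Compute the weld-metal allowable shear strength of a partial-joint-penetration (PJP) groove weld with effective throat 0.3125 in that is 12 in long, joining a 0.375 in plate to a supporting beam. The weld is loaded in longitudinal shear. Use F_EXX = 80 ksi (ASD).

Effective throat (given) t_e = 0.3125 in.
A_we = 0.3125 × 12 = 3.75 in².
F_nw = 0.6 F_EXX = 48 ksi.
R_n/Ω = (48 × 3.75) / 2.0 = 90 kips.

R_n/Ω ≈ 90 kips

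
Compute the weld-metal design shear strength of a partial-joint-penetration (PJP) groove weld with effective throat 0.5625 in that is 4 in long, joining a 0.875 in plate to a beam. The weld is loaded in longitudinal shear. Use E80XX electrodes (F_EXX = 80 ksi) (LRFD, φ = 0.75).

Effective throat (given) t_e = 0.5625 in.
A_we = 0.5625 × 4 = 2.25 in².
F_nw = 0.6 F_EXX = 48 ksi.
φR_n = 0.75 × 48 × 2.25 = 81 kips.

φR_n ≈ 81 kips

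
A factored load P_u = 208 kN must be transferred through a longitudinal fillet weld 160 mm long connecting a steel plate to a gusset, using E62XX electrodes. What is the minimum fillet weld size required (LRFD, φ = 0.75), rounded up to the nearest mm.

E62XX → F_EXX = 620 MPa.
Total weld length L = 160 mm.
Required throat t_e = P_u / (φ × 0.6 F_EXX × L) = 208 / (0.75 × 0.6 × 620 × 160 × 10⁻³) = 4.659 mm.
Required leg w = t_e / 0.707 = 6.591 mm → use 7 mm.

w = 7 mm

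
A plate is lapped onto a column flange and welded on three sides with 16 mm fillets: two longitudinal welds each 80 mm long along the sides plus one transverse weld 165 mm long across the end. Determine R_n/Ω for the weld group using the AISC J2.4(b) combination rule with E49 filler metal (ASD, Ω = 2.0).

R_n/Ω ≈ 638 kN

E49XX → F_EXX = 490 MPa.
t_e = 0.707 × 16 = 11.31 mm.
R_nwl = 0.6 × 490 × 11.31 × 160 × 10⁻³ = 532.1 kN (longitudinal, 2 welds).
R_nwt = 0.6 × 490 × 11.31 × 165 × 10⁻³ = 548.7 kN (transverse, base value).
(i) R_nwl + R_nwt = 1081 kN; (ii) 0.85 R_nwl + 1.5 R_nwt = 1275 kN.
R_n = max = 1275 kN [governs: (ii)]; R_n/Ω = 637.7 kN.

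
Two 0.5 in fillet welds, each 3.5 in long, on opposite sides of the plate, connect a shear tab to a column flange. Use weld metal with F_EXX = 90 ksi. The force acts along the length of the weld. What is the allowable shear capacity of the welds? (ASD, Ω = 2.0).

Effective throat t_e = 0.707 × 0.5 = 0.3535 in.
Total length L = 7 in; A_we = 0.3535 × 7 = 2.474 in².
F_nw = 0.6 F_EXX = 0.6 × 90 = 54 ksi.
R_n = 54 × 2.474 = 133.6 kip; R_n/Ω = 133.6/2.0 = 66.81 kip.

R_n/Ω ≈ 66.8 kip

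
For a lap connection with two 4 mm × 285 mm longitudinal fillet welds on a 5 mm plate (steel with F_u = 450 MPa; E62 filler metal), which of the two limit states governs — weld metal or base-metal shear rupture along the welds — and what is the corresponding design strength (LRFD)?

φR_n ≈ 450 kN (weld metal governs)

E62XX → F_EXX = 620 MPa.
t_e = 0.707 × 4 = 2.828 mm; L = 570 mm.
Weld metal: φR_n = 0.75 × 0.6 × 620 × 2.828 × 570 × 10⁻³ = 449.7 kN.
Base metal (shear rupture): φR_n = 0.75 × 0.6 × 450 × 5 × 570 × 10⁻³ = 577.1 kN.
Governing: weld metal.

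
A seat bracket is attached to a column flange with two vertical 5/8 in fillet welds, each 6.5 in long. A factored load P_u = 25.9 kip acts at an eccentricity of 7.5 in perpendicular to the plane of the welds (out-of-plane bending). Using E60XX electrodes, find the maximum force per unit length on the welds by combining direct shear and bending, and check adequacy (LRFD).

E60XX → F_EXX = 60 ksi.
L_w = 2 × 6.5 = 13 in; section modulus (unit throat) S = 2 × L²/6 = 14.08 in².
Direct shear f_v = P/L_w = 25.9/13 = 1.992 kip/in.
Moment M = P × e = 25.9 × 7.5 = 194.25 kip·in; bending f_b = M/S = 13.79 kip/in.
f_max = √(f_v² + f_b²) = √(1.992² + 13.79²) = 13.94 kip/in.
φr_n = 0.75 × 0.6 × 60 × (0.707 × 0.625) = 11.93 kip/in → NOT adequate.

f_max ≈ 13.9 kip/in; NOT adequate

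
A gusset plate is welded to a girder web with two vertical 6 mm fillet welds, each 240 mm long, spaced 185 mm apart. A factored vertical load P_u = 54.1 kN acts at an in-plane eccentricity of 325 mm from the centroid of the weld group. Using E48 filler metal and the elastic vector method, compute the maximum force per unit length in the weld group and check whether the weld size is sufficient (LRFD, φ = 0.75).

f_max ≈ 492 N/mm; adequate

E48XX → F_EXX = 480 MPa.
Total weld length L_w = 480 mm. Treat welds as unit-width lines.
Polar moment about centroid: J = 2[d³/12 + d(b/2)²] = 2[240³/12 + 240×92.5²] = 6411000 mm³.
Direct shear f_v = P/L_w = 54.1×10³ / 480 = 112.7 N/mm (vertical).
Torsion M = P·e = 54.1×10³ × 325 = 17582000 N·mm.
Critical point at (x, y) = (92.5, 120) from centroid. f_tx = M·y/J = 329.1 N/mm; f_ty = M·x/J = 253.7 N/mm.
Resultant f_max = √[f_tx² + (f_v + f_ty)²] = √[329.1² + (112.7 + 253.7)²] = 492.5 N/mm.
Capacity per unit length: φr_n = 0.75 × 0.6 × 480 × (0.707 × 6) = 916.3 N/mm.
492.5 ≤ 916.3 → adequate.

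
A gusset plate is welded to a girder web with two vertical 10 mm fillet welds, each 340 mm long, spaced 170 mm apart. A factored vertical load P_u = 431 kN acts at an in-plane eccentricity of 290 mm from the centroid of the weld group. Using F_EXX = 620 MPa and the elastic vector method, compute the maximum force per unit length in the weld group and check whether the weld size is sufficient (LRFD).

Total weld length L_w = 680 mm. Treat welds as unit-width lines.
Polar moment about centroid: J = 2[d³/12 + d(b/2)²] = 2[340³/12 + 340×85²] = 11460000 mm³.
Direct shear f_v = P/L_w = 431×10³ / 680 = 633.8 N/mm (vertical).
Torsion M = P·e = 431×10³ × 290 = 124990000 N·mm.
Critical point at (x, y) = (85, 170) from centroid. f_tx = M·y/J = 1854 N/mm; f_ty = M·x/J = 926.8 N/mm.
Resultant f_max = √[f_tx² + (f_v + f_ty)²] = √[1854² + (633.8 + 926.8)²] = 2423 N/mm.
Capacity per unit length: φr_n = 0.75 × 0.6 × 620 × (0.707 × 10) = 1973 N/mm.
2423 > 1973 → NOT adequate.

f_max ≈ 2420 N/mm; NOT adequate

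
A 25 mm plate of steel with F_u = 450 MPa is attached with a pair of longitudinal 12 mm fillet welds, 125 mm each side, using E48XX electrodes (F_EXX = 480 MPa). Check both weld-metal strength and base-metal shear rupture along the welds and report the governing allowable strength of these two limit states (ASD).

t_e = 0.707 × 12 = 8.484 mm; L = 250 mm.
Weld metal: R_n/Ω = (1/2.0) × 0.6 × 480 × 8.484 × 250 × 10⁻³ = 305.4 kN.
Base metal (shear rupture): R_n/Ω = (1/2.0) × 0.6 × 450 × 25 × 250 × 10⁻³ = 843.8 kN.
Governing: weld metal.

R_n/Ω ≈ 305 kN (weld metal governs)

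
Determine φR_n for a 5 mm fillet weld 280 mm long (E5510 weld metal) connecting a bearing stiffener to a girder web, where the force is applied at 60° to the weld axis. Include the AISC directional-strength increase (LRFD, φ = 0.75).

φR_n ≈ 344 kN

E55XX → F_EXX = 550 MPa.
t_e = 0.707 × 5 = 3.535 mm; A_we = 3.535 × 280 = 989.8 mm².
Directional factor: 1.0 + 0.5 sin^1.5(60°) = 1.403.
F_nw = 0.6 × 550 × 1.403 = 463 MPa.
φR_n = 0.75 × 463 × 989.8 × 10⁻³ = 343.7 kN.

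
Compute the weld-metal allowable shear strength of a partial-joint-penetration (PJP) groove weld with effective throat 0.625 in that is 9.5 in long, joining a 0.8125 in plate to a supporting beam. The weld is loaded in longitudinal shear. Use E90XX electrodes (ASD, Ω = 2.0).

E90XX → F_EXX = 90 ksi.
Effective throat (given) t_e = 0.625 in.
A_we = 0.625 × 9.5 = 5.938 in².
F_nw = 0.6 F_EXX = 54 ksi.
R_n/Ω = (54 × 5.938) / 2.0 = 160.3 kips.

R_n/Ω ≈ 160 kips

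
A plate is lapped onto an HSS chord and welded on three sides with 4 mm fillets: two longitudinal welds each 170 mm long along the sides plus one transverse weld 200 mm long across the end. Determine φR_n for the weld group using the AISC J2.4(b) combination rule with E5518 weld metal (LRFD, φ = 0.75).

E55XX → F_EXX = 550 MPa.
t_e = 0.707 × 4 = 2.828 mm.
R_nwl = 0.6 × 550 × 2.828 × 340 × 10⁻³ = 317.3 kN (longitudinal, 2 welds).
R_nwt = 0.6 × 550 × 2.828 × 200 × 10⁻³ = 186.6 kN (transverse, base value).
(i) R_nwl + R_nwt = 503.9 kN; (ii) 0.85 R_nwl + 1.5 R_nwt = 549.7 kN.
R_n = max = 549.7 kN [governs: (ii)]; φR_n = 412.3 kN.

φR_n ≈ 412 kN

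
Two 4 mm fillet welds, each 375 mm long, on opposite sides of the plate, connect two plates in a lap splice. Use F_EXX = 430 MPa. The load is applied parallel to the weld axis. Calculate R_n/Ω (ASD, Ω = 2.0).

Effective throat t_e = 0.707 × 4 = 2.828 mm.
Total length L = 750 mm; A_we = 2.828 × 750 = 2121 mm².
F_nw = 0.6 F_EXX = 0.6 × 430 = 258 MPa.
R_n = 258 × 2121 × 10⁻³ = 547.2 kN; R_n/Ω = 547.2/2.0 = 273.6 kN.

R_n/Ω ≈ 274 kN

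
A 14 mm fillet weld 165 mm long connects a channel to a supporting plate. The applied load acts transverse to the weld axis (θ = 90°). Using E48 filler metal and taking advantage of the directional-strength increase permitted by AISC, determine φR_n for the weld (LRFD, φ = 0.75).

φR_n ≈ 529 kN

E48XX → F_EXX = 480 MPa.
t_e = 0.707 × 14 = 9.898 mm; A_we = 9.898 × 165 = 1633 mm².
Directional factor: 1.0 + 0.5 sin^1.5(90°) = 1.5.
F_nw = 0.6 × 480 × 1.5 = 432 MPa.
φR_n = 0.75 × 432 × 1633 × 10⁻³ = 529.1 kN.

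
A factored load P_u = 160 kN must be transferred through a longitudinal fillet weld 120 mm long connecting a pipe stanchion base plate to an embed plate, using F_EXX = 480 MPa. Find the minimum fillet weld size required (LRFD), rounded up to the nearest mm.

Total weld length L = 120 mm.
Required throat t_e = P_u / (φ × 0.6 F_EXX × L) = 160 / (0.75 × 0.6 × 480 × 120 × 10⁻³) = 6.173 mm.
Required leg w = t_e / 0.707 = 8.731 mm → use 9 mm.

w = 9 mm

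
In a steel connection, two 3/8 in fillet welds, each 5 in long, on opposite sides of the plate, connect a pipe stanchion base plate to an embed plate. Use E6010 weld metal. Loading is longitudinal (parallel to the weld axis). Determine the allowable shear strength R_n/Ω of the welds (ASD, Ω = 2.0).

R_n/Ω ≈ 47.7 kip

E60XX → F_EXX = 60 ksi.
Effective throat t_e = 0.707 × 0.375 = 0.2651 in.
Total length L = 10 in; A_we = 0.2651 × 10 = 2.651 in².
F_nw = 0.6 F_EXX = 0.6 × 60 = 36 ksi.
R_n = 36 × 2.651 = 95.45 kip; R_n/Ω = 95.45/2.0 = 47.72 kip.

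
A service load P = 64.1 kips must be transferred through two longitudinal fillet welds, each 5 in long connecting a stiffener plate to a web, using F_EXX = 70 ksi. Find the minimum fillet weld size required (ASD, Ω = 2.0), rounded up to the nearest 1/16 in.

Total weld length L = 10 in.
Required throat t_e = P × Ω / (0.6 F_EXX × L) = 64.1 × 2.0 / (0.6 × 70 × 10) = 0.3052 in.
Required leg w = t_e / 0.707 = 0.4317 in → use 7/16 in.

w = 7/16 in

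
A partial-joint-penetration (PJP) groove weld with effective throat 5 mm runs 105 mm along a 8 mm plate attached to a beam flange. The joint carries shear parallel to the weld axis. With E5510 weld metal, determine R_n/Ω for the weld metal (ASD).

R_n/Ω ≈ 86.6 kN

E55XX → F_EXX = 550 MPa.
Effective throat (given) t_e = 5 mm.
A_we = 5 × 105 = 525 mm².
F_nw = 0.6 F_EXX = 330 MPa.
R_n/Ω = (330 × 525) / 2.0 × 10⁻³ = 86.62 kN.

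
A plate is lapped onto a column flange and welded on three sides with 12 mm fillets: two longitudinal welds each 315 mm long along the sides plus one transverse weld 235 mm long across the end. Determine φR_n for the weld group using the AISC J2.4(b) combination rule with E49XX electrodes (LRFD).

E49XX → F_EXX = 490 MPa.
t_e = 0.707 × 12 = 8.484 mm.
R_nwl = 0.6 × 490 × 8.484 × 630 × 10⁻³ = 1571 kN (longitudinal, 2 welds).
R_nwt = 0.6 × 490 × 8.484 × 235 × 10⁻³ = 586.2 kN (transverse, base value).
(i) R_nwl + R_nwt = 2158 kN; (ii) 0.85 R_nwl + 1.5 R_nwt = 2215 kN.
R_n = max = 2215 kN [governs: (ii)]; φR_n = 1661 kN.

φR_n ≈ 1660 kN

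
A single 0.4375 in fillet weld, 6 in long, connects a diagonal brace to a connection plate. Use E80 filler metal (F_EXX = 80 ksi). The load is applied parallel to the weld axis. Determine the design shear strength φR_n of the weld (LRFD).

Effective throat t_e = 0.707 × 0.4375 = 0.3093 in.
Total length L = 6 in; A_we = 0.3093 × 6 = 1.856 in².
F_nw = 0.6 F_EXX = 0.6 × 80 = 48 ksi.
φR_n = 0.75 × 48 × 1.856 = 66.81 kips.

φR_n ≈ 66.8 kips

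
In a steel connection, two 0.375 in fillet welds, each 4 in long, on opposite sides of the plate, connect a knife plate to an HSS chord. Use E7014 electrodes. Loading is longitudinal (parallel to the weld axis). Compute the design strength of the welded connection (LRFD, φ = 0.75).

φR_n ≈ 66.8 kips

E70XX → F_EXX = 70 ksi.
Effective throat t_e = 0.707 × 0.375 = 0.2651 in.
Total length L = 8 in; A_we = 0.2651 × 8 = 2.121 in².
F_nw = 0.6 F_EXX = 0.6 × 70 = 42 ksi.
φR_n = 0.75 × 42 × 2.121 = 66.81 kips.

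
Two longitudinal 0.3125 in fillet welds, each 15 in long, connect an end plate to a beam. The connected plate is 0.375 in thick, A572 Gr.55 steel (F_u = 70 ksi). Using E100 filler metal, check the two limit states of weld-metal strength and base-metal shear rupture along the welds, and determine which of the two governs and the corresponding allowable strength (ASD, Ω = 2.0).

E100XX → F_EXX = 100 ksi.
t_e = 0.707 × 0.3125 = 0.2209 in; L = 30 in.
Weld metal: R_n/Ω = (1/2.0) × 0.6 × 100 × 0.2209 × 30 = 198.8 kip.
Base metal (shear rupture): R_n/Ω = (1/2.0) × 0.6 × 70 × 0.375 × 30 = 236.2 kip.
Governing: weld metal.

R_n/Ω ≈ 199 kip (weld metal governs)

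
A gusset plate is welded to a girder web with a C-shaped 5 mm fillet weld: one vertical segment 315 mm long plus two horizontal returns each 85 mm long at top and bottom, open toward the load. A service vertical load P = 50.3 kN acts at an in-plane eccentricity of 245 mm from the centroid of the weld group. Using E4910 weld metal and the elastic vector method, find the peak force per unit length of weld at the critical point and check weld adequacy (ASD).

f_max ≈ 353 N/mm; adequate

E49XX → F_EXX = 490 MPa.
Total weld length L_w = 485 mm. Treat welds as unit-width lines.
Centroid: x̄ = 2×85×42.5 / 485 = 14.9 mm from the vertical weld.
Polar moment about centroid: J = I_x + I_y = [315³/12 + 2×85×157.5²] + [315×14.9² + 2(85³/12 + 85×27.6²)] = 7124000 mm³.
Direct shear f_v = P/L_w = 50.3×10³ / 485 = 103.7 N/mm (vertical).
Torsion M = P·e = 50.3×10³ × 245 = 12324000 N·mm.
Critical point at (x, y) = (70.1, 157.5) from centroid. f_tx = M·y/J = 272.5 N/mm; f_ty = M·x/J = 121.3 N/mm.
Resultant f_max = √[f_tx² + (f_v + f_ty)²] = √[272.5² + (103.7 + 121.3)²] = 353.4 N/mm.
Capacity per unit length: r_n/Ω = (1/2.0) × 0.6 × 490 × (0.707 × 5) = 519.6 N/mm.
353.4 ≤ 519.6 → adequate.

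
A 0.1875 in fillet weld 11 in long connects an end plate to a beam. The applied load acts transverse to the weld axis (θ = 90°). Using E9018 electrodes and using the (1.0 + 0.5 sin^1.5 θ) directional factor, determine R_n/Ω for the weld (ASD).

R_n/Ω ≈ 59.1 kips

E90XX → F_EXX = 90 ksi.
t_e = 0.707 × 0.1875 = 0.1326 in; A_we = 0.1326 × 11 = 1.458 in².
Directional factor: 1.0 + 0.5 sin^1.5(90°) = 1.5.
F_nw = 0.6 × 90 × 1.5 = 81 ksi.
R_n/Ω = (81 × 1.458) / 2.0 = 59.06 kips.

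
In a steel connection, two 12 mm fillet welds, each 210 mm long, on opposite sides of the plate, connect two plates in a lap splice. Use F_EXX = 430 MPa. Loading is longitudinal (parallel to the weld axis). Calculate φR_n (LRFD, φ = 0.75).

φR_n ≈ 689 kN

Effective throat t_e = 0.707 × 12 = 8.484 mm.
Total length L = 420 mm; A_we = 8.484 × 420 = 3563 mm².
F_nw = 0.6 F_EXX = 0.6 × 430 = 258 MPa.
φR_n = 0.75 × 258 × 3563 × 10⁻³ = 689.5 kN.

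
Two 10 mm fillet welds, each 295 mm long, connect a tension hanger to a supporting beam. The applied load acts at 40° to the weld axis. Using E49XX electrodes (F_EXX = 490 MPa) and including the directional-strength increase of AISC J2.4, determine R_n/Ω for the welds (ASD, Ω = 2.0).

t_e = 0.707 × 10 = 7.07 mm; A_we = 7.07 × 590 = 4171 mm².
Directional factor: 1.0 + 0.5 sin^1.5(40°) = 1.258.
F_nw = 0.6 × 490 × 1.258 = 369.8 MPa.
R_n/Ω = (369.8 × 4171) / 2.0 × 10⁻³ = 771.2 kN.

R_n/Ω ≈ 771 kN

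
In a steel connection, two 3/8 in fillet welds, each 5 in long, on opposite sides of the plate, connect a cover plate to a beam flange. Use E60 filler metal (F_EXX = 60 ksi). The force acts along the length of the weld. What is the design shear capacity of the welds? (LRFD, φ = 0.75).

Effective throat t_e = 0.707 × 0.375 = 0.2651 in.
Total length L = 10 in; A_we = 0.2651 × 10 = 2.651 in².
F_nw = 0.6 F_EXX = 0.6 × 60 = 36 ksi.
φR_n = 0.75 × 36 × 2.651 = 71.58 kips.

φR_n ≈ 71.6 kips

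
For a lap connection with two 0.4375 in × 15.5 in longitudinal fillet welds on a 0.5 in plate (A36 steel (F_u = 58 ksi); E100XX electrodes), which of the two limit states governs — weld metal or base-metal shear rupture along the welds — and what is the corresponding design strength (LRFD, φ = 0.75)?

E100XX → F_EXX = 100 ksi.
t_e = 0.707 × 0.4375 = 0.3093 in; L = 31 in.
Weld metal: φR_n = 0.75 × 0.6 × 100 × 0.3093 × 31 = 431.5 kips.
Base metal (shear rupture): φR_n = 0.75 × 0.6 × 58 × 0.5 × 31 = 404.5 kips.
Governing: base-metal shear rupture.

φR_n ≈ 405 kips (base-metal shear rupture governs)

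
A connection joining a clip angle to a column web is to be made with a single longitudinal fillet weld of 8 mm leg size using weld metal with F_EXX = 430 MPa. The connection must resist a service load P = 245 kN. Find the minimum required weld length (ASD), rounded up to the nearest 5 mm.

L = 340 mm

Throat t_e = 0.707 × 8 = 5.656 mm.
r_n/Ω = (0.6 × 430 × 5.656) / 2.0 = 729.6 N/mm = 0.7296 kN/mm.
L_req = P / (r_n/Ω) = 245 / 0.7296 = 335.8 mm total.
Round up → use L = 340 mm.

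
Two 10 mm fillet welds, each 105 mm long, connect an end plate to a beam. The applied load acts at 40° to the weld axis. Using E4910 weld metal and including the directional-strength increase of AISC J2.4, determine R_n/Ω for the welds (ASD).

R_n/Ω ≈ 274 kN

E49XX → F_EXX = 490 MPa.
t_e = 0.707 × 10 = 7.07 mm; A_we = 7.07 × 210 = 1485 mm².
Directional factor: 1.0 + 0.5 sin^1.5(40°) = 1.258.
F_nw = 0.6 × 490 × 1.258 = 369.8 MPa.
R_n/Ω = (369.8 × 1485) / 2.0 × 10⁻³ = 274.5 kN.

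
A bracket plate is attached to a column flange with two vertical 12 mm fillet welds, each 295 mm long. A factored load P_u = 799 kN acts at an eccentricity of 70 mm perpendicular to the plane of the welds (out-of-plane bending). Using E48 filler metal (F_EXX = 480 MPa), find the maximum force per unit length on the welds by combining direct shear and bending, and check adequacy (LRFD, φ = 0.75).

f_max ≈ 2360 N/mm; NOT adequate

L_w = 2 × 295 = 590 mm; section modulus (unit throat) S = 2 × L²/6 = 29010 mm².
Direct shear f_v = P/L_w = 799×10³/590 = 1354 N/mm.
Moment M = P × e = 799×10³ × 70 = 55930000 N·mm; bending f_b = M/S = 1928 N/mm.
f_max = √(f_v² + f_b²) = √(1354² + 1928²) = 2356 N/mm.
φr_n = 0.75 × 0.6 × 480 × (0.707 × 12) = 1833 N/mm → NOT adequate.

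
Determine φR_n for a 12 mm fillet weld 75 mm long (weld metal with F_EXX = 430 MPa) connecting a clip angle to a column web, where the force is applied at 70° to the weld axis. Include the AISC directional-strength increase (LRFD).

t_e = 0.707 × 12 = 8.484 mm; A_we = 8.484 × 75 = 636.3 mm².
Directional factor: 1.0 + 0.5 sin^1.5(70°) = 1.455.
F_nw = 0.6 × 430 × 1.455 = 375.5 MPa.
φR_n = 0.75 × 375.5 × 636.3 × 10⁻³ = 179.2 kN.

φR_n ≈ 179 kN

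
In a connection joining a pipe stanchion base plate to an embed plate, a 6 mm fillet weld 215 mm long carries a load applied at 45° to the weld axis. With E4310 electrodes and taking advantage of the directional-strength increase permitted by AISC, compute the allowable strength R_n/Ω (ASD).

E43XX → F_EXX = 430 MPa.
t_e = 0.707 × 6 = 4.242 mm; A_we = 4.242 × 215 = 912 mm².
Directional factor: 1.0 + 0.5 sin^1.5(45°) = 1.297.
F_nw = 0.6 × 430 × 1.297 = 334.7 MPa.
R_n/Ω = (334.7 × 912) / 2.0 × 10⁻³ = 152.6 kN.

R_n/Ω ≈ 153 kN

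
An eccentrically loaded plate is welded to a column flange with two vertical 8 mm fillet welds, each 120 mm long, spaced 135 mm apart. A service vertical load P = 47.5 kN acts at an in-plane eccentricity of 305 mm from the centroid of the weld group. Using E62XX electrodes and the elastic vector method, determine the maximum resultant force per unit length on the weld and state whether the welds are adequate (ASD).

f_max ≈ 1100 N/mm; NOT adequate

E62XX → F_EXX = 620 MPa.
Total weld length L_w = 240 mm. Treat welds as unit-width lines.
Polar moment about centroid: J = 2[d³/12 + d(b/2)²] = 2[120³/12 + 120×67.5²] = 1382000 mm³.
Direct shear f_v = P/L_w = 47.5×10³ / 240 = 197.9 N/mm (vertical).
Torsion M = P·e = 47.5×10³ × 305 = 14488000 N·mm.
Critical point at (x, y) = (67.5, 60) from centroid. f_tx = M·y/J = 629.2 N/mm; f_ty = M·x/J = 707.9 N/mm.
Resultant f_max = √[f_tx² + (f_v + f_ty)²] = √[629.2² + (197.9 + 707.9)²] = 1103 N/mm.
Capacity per unit length: r_n/Ω = (1/2.0) × 0.6 × 620 × (0.707 × 8) = 1052 N/mm.
1103 > 1052 → NOT adequate.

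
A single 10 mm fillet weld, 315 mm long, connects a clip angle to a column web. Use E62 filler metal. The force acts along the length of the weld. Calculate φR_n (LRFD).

E62XX → F_EXX = 620 MPa.
Effective throat t_e = 0.707 × 10 = 7.07 mm.
Total length L = 315 mm; A_we = 7.07 × 315 = 2227 mm².
F_nw = 0.6 F_EXX = 0.6 × 620 = 372 MPa.
φR_n = 0.75 × 372 × 2227 × 10⁻³ = 621.3 kN.

φR_n ≈ 621 kN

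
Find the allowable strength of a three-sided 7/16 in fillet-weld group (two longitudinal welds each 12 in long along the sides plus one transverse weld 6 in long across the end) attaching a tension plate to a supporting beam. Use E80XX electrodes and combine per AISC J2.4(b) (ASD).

E80XX → F_EXX = 80 ksi.
t_e = 0.707 × 0.4375 = 0.3093 in.
R_nwl = 0.6 × 80 × 0.3093 × 24 = 356.3 kip (longitudinal, 2 welds).
R_nwt = 0.6 × 80 × 0.3093 × 6 = 89.08 kip (transverse, base value).
(i) R_nwl + R_nwt = 445.4 kip; (ii) 0.85 R_nwl + 1.5 R_nwt = 436.5 kip.
R_n = max = 445.4 kip [governs: (i)]; R_n/Ω = 222.7 kip.

R_n/Ω ≈ 223 kip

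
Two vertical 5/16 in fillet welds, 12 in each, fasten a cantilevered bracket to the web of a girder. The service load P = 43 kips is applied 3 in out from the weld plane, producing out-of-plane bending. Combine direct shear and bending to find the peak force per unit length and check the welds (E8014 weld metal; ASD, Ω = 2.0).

f_max ≈ 3.23 kip/in; adequate

E80XX → F_EXX = 80 ksi.
L_w = 2 × 12 = 24 in; section modulus (unit throat) S = 2 × L²/6 = 48 in².
Direct shear f_v = P/L_w = 43/24 = 1.792 kip/in.
Moment M = P × e = 43 × 3 = 129 kip·in; bending f_b = M/S = 2.688 kip/in.
f_max = √(f_v² + f_b²) = √(1.792² + 2.688²) = 3.23 kip/in.
r_n/Ω = (1/2.0) × 0.6 × 80 × (0.707 × 0.3125) = 5.302 kip/in → adequate.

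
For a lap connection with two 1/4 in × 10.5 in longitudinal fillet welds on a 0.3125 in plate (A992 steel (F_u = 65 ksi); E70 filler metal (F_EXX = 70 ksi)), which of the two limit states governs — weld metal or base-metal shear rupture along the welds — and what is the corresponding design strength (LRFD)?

t_e = 0.707 × 0.25 = 0.1767 in; L = 21 in.
Weld metal: φR_n = 0.75 × 0.6 × 70 × 0.1767 × 21 = 116.9 kip.
Base metal (shear rupture): φR_n = 0.75 × 0.6 × 65 × 0.3125 × 21 = 192 kip.
Governing: weld metal.

φR_n ≈ 117 kip (weld metal governs)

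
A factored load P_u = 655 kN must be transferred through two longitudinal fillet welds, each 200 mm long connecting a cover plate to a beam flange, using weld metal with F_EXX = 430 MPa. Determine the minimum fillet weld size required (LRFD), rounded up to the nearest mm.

w = 12 mm

Total weld length L = 400 mm.
Required throat t_e = P_u / (φ × 0.6 F_EXX × L) = 655 / (0.75 × 0.6 × 430 × 400 × 10⁻³) = 8.463 mm.
Required leg w = t_e / 0.707 = 11.97 mm → use 12 mm.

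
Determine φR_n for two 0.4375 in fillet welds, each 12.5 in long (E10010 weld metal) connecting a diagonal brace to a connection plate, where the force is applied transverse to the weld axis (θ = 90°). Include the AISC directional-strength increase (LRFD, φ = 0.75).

φR_n ≈ 522 kips

E100XX → F_EXX = 100 ksi.
t_e = 0.707 × 0.4375 = 0.3093 in; A_we = 0.3093 × 25 = 7.733 in².
Directional factor: 1.0 + 0.5 sin^1.5(90°) = 1.5.
F_nw = 0.6 × 100 × 1.5 = 90 ksi.
φR_n = 0.75 × 90 × 7.733 = 522 kips.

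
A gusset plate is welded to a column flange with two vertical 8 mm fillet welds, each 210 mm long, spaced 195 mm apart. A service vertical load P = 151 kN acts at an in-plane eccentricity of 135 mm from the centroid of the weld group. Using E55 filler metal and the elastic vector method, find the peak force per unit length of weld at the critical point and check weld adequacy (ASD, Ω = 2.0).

E55XX → F_EXX = 550 MPa.
Total weld length L_w = 420 mm. Treat welds as unit-width lines.
Polar moment about centroid: J = 2[d³/12 + d(b/2)²] = 2[210³/12 + 210×97.5²] = 5536000 mm³.
Direct shear f_v = P/L_w = 151×10³ / 420 = 359.5 N/mm (vertical).
Torsion M = P·e = 151×10³ × 135 = 20385000 N·mm.
Critical point at (x, y) = (97.5, 105) from centroid. f_tx = M·y/J = 386.6 N/mm; f_ty = M·x/J = 359 N/mm.
Resultant f_max = √[f_tx² + (f_v + f_ty)²] = √[386.6² + (359.5 + 359)²] = 816 N/mm.
Capacity per unit length: r_n/Ω = (1/2.0) × 0.6 × 550 × (0.707 × 8) = 933.2 N/mm.
816 ≤ 933.2 → adequate.

f_max ≈ 816 N/mm; adequate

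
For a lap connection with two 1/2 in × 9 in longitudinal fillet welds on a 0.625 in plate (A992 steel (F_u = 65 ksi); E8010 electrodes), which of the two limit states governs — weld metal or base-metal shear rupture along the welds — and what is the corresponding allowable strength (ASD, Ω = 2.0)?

E80XX → F_EXX = 80 ksi.
t_e = 0.707 × 0.5 = 0.3535 in; L = 18 in.
Weld metal: R_n/Ω = (1/2.0) × 0.6 × 80 × 0.3535 × 18 = 152.7 kips.
Base metal (shear rupture): R_n/Ω = (1/2.0) × 0.6 × 65 × 0.625 × 18 = 219.4 kips.
Governing: weld metal.

R_n/Ω ≈ 153 kips (weld metal governs)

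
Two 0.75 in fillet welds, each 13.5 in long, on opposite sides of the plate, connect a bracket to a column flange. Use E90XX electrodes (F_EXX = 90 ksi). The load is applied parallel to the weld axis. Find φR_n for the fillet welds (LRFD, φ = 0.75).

Effective throat t_e = 0.707 × 0.75 = 0.5302 in.
Total length L = 27 in; A_we = 0.5302 × 27 = 14.32 in².
F_nw = 0.6 F_EXX = 0.6 × 90 = 54 ksi.
φR_n = 0.75 × 54 × 14.32 = 579.8 kip.

φR_n ≈ 580 kip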